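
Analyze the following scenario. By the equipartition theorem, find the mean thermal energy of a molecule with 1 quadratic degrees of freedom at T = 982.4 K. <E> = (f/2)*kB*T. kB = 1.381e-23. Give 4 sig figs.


Step 1: f/2 = 1/2 = 0.5
Step 2: kB*T = 1.381e-23 * 982.4 = 1.357e-20
Step 3: <E> = 0.5 * 1.357e-20 = 6.783e-21 J

6.783e-21


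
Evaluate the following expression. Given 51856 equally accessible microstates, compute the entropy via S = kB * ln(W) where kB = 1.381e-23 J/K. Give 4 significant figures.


Step 1: ln(W) = ln(51856) = 10.86
Step 2: S = kB * ln(W) = 1.381e-23 * 10.86
Step 3: S = 1.499e-22 J/K

1.499e-22


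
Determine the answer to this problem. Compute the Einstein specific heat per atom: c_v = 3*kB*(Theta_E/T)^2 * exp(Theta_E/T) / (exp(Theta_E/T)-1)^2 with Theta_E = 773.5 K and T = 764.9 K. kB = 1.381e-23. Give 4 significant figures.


Step 1: x = Theta_E/T = 773.5/764.9 = 1.011
Step 2: x^2 = 1.023
Step 3: exp(x) = 2.749
Step 4: c_v = 3*1.381e-23*1.023*2.749/(2.749-1)^2 = 3.807e-23

3.807e-23


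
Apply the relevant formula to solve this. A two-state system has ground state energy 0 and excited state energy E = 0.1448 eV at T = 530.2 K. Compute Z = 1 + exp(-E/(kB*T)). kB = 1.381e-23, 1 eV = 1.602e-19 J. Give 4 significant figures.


Step 1: Compute beta*E = E*eV/(kB*T) = 0.1448*1.602e-19/(1.381e-23*530.2) = 3.168
Step 2: exp(-beta*E) = exp(-3.168) = 0.04208
Step 3: Z = 1 + 0.04208 = 1.042

1.042


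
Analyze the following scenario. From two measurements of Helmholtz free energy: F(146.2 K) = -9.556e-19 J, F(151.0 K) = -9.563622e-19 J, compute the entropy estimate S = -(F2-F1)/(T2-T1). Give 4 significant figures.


Step 1: dF = F2 - F1 = -9.563622e-19 - (-9.556e-19) = -7.622e-22 J
Step 2: dT = T2 - T1 = 151.0 - 146.2 = 4.8 K
Step 3: S = -dF/dT = -(-7.622e-22)/4.8 = 1.588e-22 J/K

1.588e-22


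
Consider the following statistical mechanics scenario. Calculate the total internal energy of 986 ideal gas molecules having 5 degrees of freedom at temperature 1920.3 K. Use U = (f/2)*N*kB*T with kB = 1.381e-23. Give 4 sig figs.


Step 1: f/2 = 5/2 = 2.5
Step 2: N*kB*T = 986*1.381e-23*1920.3 = 2.615e-17
Step 3: U = 2.5 * 2.615e-17 = 6.537e-17 J

6.537e-17


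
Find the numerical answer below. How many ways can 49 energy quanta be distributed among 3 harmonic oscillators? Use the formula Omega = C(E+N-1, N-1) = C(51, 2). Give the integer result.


Step 1: Use binomial coefficient C(51, 2)
Step 2: Numerator = 51! / 49!
Step 3: Denominator = 2!
Step 4: Omega = 1275

1275


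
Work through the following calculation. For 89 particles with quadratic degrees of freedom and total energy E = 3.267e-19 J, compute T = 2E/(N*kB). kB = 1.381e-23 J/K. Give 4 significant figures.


Step 1: Numerator = 2*E = 2*3.267e-19 = 6.534e-19 J
Step 2: Denominator = N*kB = 89*1.381e-23 = 1.229e-21
Step 3: T = 6.534e-19 / 1.229e-21 = 531.6 K

531.6


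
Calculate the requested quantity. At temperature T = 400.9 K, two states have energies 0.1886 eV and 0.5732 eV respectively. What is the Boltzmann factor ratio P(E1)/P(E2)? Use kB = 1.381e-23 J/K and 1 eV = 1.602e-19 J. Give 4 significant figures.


Step 1: Compute energy difference dE = E1 - E2 = 0.1886 - 0.5732 = -0.3846 eV
Step 2: Convert to Joules: dE_J = -0.3846 * 1.602e-19 = -6.161e-20 J
Step 3: Compute exponent = -dE_J / (kB * T) = -(-6.161e-20) / (1.381e-23 * 400.9) = 11.13
Step 4: P(E1)/P(E2) = exp(11.13) = 6.809e+04

6.809e+04


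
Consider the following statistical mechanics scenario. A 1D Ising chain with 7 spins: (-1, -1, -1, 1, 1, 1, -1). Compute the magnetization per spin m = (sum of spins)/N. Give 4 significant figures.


Step 1: Count up spins (+1): 3, down spins (-1): 4
Step 2: Total magnetization M = 3 - 4 = -1
Step 3: m = M/N = -1/7 = -0.1429

-0.1429


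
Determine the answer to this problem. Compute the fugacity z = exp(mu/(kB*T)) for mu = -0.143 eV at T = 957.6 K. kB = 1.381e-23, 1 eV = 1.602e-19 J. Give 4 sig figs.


Step 1: Convert mu to Joules: -0.143*1.602e-19 = -2.291e-20 J
Step 2: kB*T = 1.381e-23*957.6 = 1.322e-20 J
Step 3: mu/(kB*T) = -1.732
Step 4: z = exp(-1.732) = 0.1769

0.1769


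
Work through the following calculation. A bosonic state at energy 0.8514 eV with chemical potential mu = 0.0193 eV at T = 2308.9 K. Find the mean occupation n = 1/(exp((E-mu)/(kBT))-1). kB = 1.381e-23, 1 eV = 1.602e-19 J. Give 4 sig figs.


Step 1: (E - mu) = 0.8321 eV
Step 2: x = (E-mu)*eV/(kB*T) = 0.8321*1.602e-19/(1.381e-23*2308.9) = 4.181
Step 3: exp(x) = 65.41
Step 4: n = 1/(exp(x)-1) = 0.01553

0.01553


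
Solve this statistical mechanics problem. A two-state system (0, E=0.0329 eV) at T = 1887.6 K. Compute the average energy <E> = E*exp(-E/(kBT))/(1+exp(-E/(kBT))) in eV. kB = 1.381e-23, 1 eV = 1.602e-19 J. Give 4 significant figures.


Step 1: beta*E = 0.0329*1.602e-19/(1.381e-23*1887.6) = 0.2022
Step 2: exp(-beta*E) = 0.8169
Step 3: <E> = 0.0329*0.8169/(1+0.8169) = 0.01479 eV

0.01479


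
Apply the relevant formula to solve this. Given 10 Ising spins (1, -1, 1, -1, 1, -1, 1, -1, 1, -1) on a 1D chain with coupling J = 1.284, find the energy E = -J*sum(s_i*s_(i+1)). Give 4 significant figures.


Step 1: Nearest-neighbor products: -1, -1, -1, -1, -1, -1, -1, -1, -1
Step 2: Sum of products = -9
Step 3: E = -1.284 * -9 = 11.56

11.56


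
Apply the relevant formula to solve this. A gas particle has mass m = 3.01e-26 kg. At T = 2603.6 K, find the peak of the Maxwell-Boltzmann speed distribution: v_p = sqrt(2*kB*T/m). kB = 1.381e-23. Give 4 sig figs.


Step 1: Numerator = 2*kB*T = 2*1.381e-23*2603.6 = 7.191e-20
Step 2: Ratio = 7.191e-20 / 3.01e-26 = 2.389e+06
Step 3: v_p = sqrt(2.389e+06) = 1546 m/s

1546


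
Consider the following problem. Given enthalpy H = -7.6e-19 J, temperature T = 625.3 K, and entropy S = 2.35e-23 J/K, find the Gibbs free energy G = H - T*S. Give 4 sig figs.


Step 1: T*S = 625.3 * 2.35e-23 = 1.469e-20 J
Step 2: G = H - T*S = -7.6e-19 - 1.469e-20
Step 3: G = -7.747e-19 J

-7.747e-19


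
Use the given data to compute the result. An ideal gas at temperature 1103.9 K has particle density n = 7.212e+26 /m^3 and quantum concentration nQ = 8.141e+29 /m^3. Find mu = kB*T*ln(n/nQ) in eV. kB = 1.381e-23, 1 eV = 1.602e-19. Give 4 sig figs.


Step 1: n/nQ = 7.212e+26/8.141e+29 = 0.0008859
Step 2: ln(n/nQ) = -7.029
Step 3: mu = kB*T*ln(n/nQ) = 1.524e-20*-7.029 = -1.072e-19 J
Step 4: Convert to eV: -1.072e-19/1.602e-19 = -0.6689 eV

-0.6689


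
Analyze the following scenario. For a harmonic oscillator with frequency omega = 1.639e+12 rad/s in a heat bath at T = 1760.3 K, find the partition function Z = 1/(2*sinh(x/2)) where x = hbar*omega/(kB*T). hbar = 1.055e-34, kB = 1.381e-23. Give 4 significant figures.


Step 1: Compute x = hbar*omega/(kB*T) = 1.055e-34*1.639e+12/(1.381e-23*1760.3) = 0.007113
Step 2: x/2 = 0.003556
Step 3: sinh(x/2) = 0.003556
Step 4: Z = 1/(2*0.003556) = 140.6

140.6


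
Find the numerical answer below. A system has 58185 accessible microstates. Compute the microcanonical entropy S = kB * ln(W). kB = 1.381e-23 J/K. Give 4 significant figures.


Step 1: ln(W) = ln(58185) = 10.97
Step 2: S = kB * ln(W) = 1.381e-23 * 10.97
Step 3: S = 1.515e-22 J/K

1.515e-22


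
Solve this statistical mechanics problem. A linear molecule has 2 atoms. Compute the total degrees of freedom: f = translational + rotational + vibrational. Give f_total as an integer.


Step 1: Translational DOF = 3
Step 2: Rotational DOF (linear) = 2
Step 3: Vibrational DOF = 3*2 - 5 = 1
Step 4: Total = 3 + 2 + 1 = 6

6


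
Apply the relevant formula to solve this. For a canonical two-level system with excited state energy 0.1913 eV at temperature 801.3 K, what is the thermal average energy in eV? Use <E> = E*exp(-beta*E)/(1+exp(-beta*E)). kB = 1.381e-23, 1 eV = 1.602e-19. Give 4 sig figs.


Step 1: beta*E = 0.1913*1.602e-19/(1.381e-23*801.3) = 2.769
Step 2: exp(-beta*E) = 0.0627
Step 3: <E> = 0.1913*0.0627/(1+0.0627) = 0.01129 eV

0.01129


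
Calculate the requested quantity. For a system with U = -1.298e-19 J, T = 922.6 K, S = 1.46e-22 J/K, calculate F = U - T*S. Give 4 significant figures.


Step 1: T*S = 922.6 * 1.46e-22 = 1.347e-19 J
Step 2: F = U - T*S = -1.298e-19 - 1.347e-19
Step 3: F = -2.645e-19 J

-2.645e-19


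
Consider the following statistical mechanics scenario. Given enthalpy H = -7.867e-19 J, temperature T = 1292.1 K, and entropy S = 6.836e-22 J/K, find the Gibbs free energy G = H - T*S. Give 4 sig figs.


Step 1: T*S = 1292.1 * 6.836e-22 = 8.833e-19 J
Step 2: G = H - T*S = -7.867e-19 - 8.833e-19
Step 3: G = -1.67e-18 J

-1.67e-18


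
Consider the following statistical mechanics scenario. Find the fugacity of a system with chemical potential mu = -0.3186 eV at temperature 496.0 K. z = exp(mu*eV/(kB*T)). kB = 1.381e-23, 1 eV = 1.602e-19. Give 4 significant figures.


Step 1: Convert mu to Joules: -0.3186*1.602e-19 = -5.104e-20 J
Step 2: kB*T = 1.381e-23*496.0 = 6.85e-21 J
Step 3: mu/(kB*T) = -7.451
Step 4: z = exp(-7.451) = 0.0005807

0.0005807


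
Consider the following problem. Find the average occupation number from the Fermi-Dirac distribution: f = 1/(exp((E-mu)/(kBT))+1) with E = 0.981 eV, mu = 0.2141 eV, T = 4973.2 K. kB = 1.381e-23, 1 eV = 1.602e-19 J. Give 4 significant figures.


Step 1: (E - mu) = 0.981 - 0.2141 = 0.7669 eV
Step 2: Convert: (E-mu)*eV = 1.229e-19 J
Step 3: x = (E-mu)*eV/(kB*T) = 1.789
Step 4: f = 1/(exp(1.789)+1) = 0.1432

0.1432


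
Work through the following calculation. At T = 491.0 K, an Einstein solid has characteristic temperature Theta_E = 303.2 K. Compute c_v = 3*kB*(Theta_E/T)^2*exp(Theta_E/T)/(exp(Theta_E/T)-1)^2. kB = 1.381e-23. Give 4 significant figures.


Step 1: x = Theta_E/T = 303.2/491.0 = 0.6175
Step 2: x^2 = 0.3813
Step 3: exp(x) = 1.854
Step 4: c_v = 3*1.381e-23*0.3813*1.854/(1.854-1)^2 = 4.014e-23

4.014e-23


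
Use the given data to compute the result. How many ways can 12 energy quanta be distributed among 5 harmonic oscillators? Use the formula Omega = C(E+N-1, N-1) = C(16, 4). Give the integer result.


Step 1: Use binomial coefficient C(16, 4)
Step 2: Numerator = 16! / 12!
Step 3: Denominator = 4!
Step 4: Omega = 1820

1820


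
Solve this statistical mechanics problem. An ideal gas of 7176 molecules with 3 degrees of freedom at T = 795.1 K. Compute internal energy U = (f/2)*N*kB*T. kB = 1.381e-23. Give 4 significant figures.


Step 1: f/2 = 3/2 = 1.5
Step 2: N*kB*T = 7176*1.381e-23*795.1 = 7.879e-17
Step 3: U = 1.5 * 7.879e-17 = 1.182e-16 J

1.182e-16


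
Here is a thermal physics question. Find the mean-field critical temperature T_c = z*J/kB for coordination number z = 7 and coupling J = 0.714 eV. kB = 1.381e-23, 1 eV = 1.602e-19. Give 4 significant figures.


Step 1: z*J = 7*0.714 = 4.998 eV
Step 2: Convert to Joules: 4.998*1.602e-19 = 8.007e-19 J
Step 3: T_c = 8.007e-19 / 1.381e-23 = 5.798e+04 K

5.798e+04


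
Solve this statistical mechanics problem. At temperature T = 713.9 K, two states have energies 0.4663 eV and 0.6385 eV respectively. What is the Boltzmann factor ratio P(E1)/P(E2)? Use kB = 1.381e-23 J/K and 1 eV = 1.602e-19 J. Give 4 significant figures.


Step 1: Compute energy difference dE = E1 - E2 = 0.4663 - 0.6385 = -0.1722 eV
Step 2: Convert to Joules: dE_J = -0.1722 * 1.602e-19 = -2.759e-20 J
Step 3: Compute exponent = -dE_J / (kB * T) = -(-2.759e-20) / (1.381e-23 * 713.9) = 2.798
Step 4: P(E1)/P(E2) = exp(2.798) = 16.41

16.41


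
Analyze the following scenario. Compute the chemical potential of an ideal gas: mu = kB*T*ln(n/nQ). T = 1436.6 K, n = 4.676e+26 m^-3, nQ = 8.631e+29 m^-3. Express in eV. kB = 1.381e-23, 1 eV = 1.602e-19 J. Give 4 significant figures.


Step 1: n/nQ = 4.676e+26/8.631e+29 = 0.0005418
Step 2: ln(n/nQ) = -7.521
Step 3: mu = kB*T*ln(n/nQ) = 1.984e-20*-7.521 = -1.492e-19 J
Step 4: Convert to eV: -1.492e-19/1.602e-19 = -0.9314 eV

-0.9314


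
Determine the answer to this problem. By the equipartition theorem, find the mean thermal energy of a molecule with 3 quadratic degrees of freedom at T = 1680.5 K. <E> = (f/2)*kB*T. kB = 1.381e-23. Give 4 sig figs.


Step 1: f/2 = 3/2 = 1.5
Step 2: kB*T = 1.381e-23 * 1680.5 = 2.321e-20
Step 3: <E> = 1.5 * 2.321e-20 = 3.481e-20 J

3.481e-20


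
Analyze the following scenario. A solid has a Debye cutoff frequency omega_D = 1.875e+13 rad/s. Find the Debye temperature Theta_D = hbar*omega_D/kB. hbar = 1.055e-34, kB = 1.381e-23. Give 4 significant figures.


Step 1: hbar*omega_D = 1.055e-34 * 1.875e+13 = 1.978e-21 J
Step 2: Theta_D = 1.978e-21 / 1.381e-23
Step 3: Theta_D = 143.2 K

143.2


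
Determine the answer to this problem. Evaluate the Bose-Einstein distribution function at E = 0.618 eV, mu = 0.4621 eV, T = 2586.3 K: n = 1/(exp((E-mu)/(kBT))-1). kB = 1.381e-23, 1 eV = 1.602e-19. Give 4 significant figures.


Step 1: (E - mu) = 0.1559 eV
Step 2: x = (E-mu)*eV/(kB*T) = 0.1559*1.602e-19/(1.381e-23*2586.3) = 0.6993
Step 3: exp(x) = 2.012
Step 4: n = 1/(exp(x)-1) = 0.9879

0.9879


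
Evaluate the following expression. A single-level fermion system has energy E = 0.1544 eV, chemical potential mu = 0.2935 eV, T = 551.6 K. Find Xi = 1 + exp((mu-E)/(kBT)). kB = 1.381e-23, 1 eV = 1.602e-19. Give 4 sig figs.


Step 1: (mu - E) = 0.2935 - 0.1544 = 0.1391 eV
Step 2: x = (mu-E)*eV/(kB*T) = 0.1391*1.602e-19/(1.381e-23*551.6) = 2.925
Step 3: exp(x) = 18.64
Step 4: Xi = 1 + 18.64 = 19.64

19.64


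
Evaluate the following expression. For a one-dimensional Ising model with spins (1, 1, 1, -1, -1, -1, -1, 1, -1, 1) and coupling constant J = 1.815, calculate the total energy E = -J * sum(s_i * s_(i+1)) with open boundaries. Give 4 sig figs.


Step 1: Nearest-neighbor products: 1, 1, -1, 1, 1, 1, -1, -1, -1
Step 2: Sum of products = 1
Step 3: E = -1.815 * 1 = -1.815

-1.815


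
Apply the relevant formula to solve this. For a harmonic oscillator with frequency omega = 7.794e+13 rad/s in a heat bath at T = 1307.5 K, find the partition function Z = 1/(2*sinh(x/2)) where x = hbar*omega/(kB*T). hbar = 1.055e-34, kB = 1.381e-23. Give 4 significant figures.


Step 1: Compute x = hbar*omega/(kB*T) = 1.055e-34*7.794e+13/(1.381e-23*1307.5) = 0.4554
Step 2: x/2 = 0.2277
Step 3: sinh(x/2) = 0.2297
Step 4: Z = 1/(2*0.2297) = 2.177

2.177


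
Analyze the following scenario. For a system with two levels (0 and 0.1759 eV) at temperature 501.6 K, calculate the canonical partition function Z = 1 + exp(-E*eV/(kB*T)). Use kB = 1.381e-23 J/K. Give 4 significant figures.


Step 1: Compute beta*E = E*eV/(kB*T) = 0.1759*1.602e-19/(1.381e-23*501.6) = 4.068
Step 2: exp(-beta*E) = exp(-4.068) = 0.01711
Step 3: Z = 1 + 0.01711 = 1.017

1.017


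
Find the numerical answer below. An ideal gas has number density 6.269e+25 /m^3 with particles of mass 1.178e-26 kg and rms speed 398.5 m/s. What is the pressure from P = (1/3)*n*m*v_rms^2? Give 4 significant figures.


Step 1: v_rms^2 = 398.5^2 = 1.588e+05
Step 2: n*m = 6.269e+25*1.178e-26 = 0.7385
Step 3: P = (1/3)*0.7385*1.588e+05 = 3.909e+04 Pa

3.909e+04


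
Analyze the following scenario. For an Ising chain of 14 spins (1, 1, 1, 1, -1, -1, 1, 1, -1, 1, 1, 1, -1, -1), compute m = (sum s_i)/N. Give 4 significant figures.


Step 1: Count up spins (+1): 9, down spins (-1): 5
Step 2: Total magnetization M = 9 - 5 = 4
Step 3: m = M/N = 4/14 = 0.2857

0.2857


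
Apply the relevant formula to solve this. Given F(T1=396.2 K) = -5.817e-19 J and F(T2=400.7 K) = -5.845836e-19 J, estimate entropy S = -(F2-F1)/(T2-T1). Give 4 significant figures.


Step 1: dF = F2 - F1 = -5.845836e-19 - (-5.817e-19) = -2.8836e-21 J
Step 2: dT = T2 - T1 = 400.7 - 396.2 = 4.5 K
Step 3: S = -dF/dT = -(-2.8836e-21)/4.5 = 6.408e-22 J/K

6.408e-22


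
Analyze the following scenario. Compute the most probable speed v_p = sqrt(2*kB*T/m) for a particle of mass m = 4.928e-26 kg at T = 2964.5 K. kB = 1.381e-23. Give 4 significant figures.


Step 1: Numerator = 2*kB*T = 2*1.381e-23*2964.5 = 8.188e-20
Step 2: Ratio = 8.188e-20 / 4.928e-26 = 1.662e+06
Step 3: v_p = sqrt(1.662e+06) = 1289 m/s

1289


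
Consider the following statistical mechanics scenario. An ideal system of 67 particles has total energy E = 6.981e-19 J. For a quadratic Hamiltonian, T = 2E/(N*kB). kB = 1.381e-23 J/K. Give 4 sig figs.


Step 1: Numerator = 2*E = 2*6.981e-19 = 1.396e-18 J
Step 2: Denominator = N*kB = 67*1.381e-23 = 9.253e-22
Step 3: T = 1.396e-18 / 9.253e-22 = 1509 K

1509


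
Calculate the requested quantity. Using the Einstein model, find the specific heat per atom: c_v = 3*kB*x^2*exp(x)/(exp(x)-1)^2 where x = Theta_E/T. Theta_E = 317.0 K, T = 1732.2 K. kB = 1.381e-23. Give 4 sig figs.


Step 1: x = Theta_E/T = 317.0/1732.2 = 0.183
Step 2: x^2 = 0.03349
Step 3: exp(x) = 1.201
Step 4: c_v = 3*1.381e-23*0.03349*1.201/(1.201-1)^2 = 4.131e-23

4.131e-23


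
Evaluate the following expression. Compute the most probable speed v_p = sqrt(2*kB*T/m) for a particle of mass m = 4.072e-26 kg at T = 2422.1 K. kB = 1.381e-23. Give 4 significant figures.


Step 1: Numerator = 2*kB*T = 2*1.381e-23*2422.1 = 6.69e-20
Step 2: Ratio = 6.69e-20 / 4.072e-26 = 1.643e+06
Step 3: v_p = sqrt(1.643e+06) = 1282 m/s

1282


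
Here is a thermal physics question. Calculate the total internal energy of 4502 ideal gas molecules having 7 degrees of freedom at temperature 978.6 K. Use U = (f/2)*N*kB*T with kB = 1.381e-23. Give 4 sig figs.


Step 1: f/2 = 7/2 = 3.5
Step 2: N*kB*T = 4502*1.381e-23*978.6 = 6.084e-17
Step 3: U = 3.5 * 6.084e-17 = 2.129e-16 J

2.129e-16


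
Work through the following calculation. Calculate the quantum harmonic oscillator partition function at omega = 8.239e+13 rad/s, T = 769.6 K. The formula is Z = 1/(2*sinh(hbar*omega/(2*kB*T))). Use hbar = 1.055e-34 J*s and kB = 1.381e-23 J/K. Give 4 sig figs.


Step 1: Compute x = hbar*omega/(kB*T) = 1.055e-34*8.239e+13/(1.381e-23*769.6) = 0.8178
Step 2: x/2 = 0.4089
Step 3: sinh(x/2) = 0.4204
Step 4: Z = 1/(2*0.4204) = 1.189

1.189


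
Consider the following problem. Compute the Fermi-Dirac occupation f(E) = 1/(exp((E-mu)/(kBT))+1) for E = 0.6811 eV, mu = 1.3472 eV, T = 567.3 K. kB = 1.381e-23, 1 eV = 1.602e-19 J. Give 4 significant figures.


Step 1: (E - mu) = 0.6811 - 1.3472 = -0.6661 eV
Step 2: Convert: (E-mu)*eV = -1.067e-19 J
Step 3: x = (E-mu)*eV/(kB*T) = -13.62
Step 4: f = 1/(exp(-13.62)+1) = 1

1


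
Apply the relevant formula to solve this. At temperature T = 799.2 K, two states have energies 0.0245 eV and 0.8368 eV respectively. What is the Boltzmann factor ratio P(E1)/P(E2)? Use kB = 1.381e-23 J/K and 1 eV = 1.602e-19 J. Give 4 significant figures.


Step 1: Compute energy difference dE = E1 - E2 = 0.0245 - 0.8368 = -0.8123 eV
Step 2: Convert to Joules: dE_J = -0.8123 * 1.602e-19 = -1.301e-19 J
Step 3: Compute exponent = -dE_J / (kB * T) = -(-1.301e-19) / (1.381e-23 * 799.2) = 11.79
Step 4: P(E1)/P(E2) = exp(11.79) = 1.32e+05

1.32e+05


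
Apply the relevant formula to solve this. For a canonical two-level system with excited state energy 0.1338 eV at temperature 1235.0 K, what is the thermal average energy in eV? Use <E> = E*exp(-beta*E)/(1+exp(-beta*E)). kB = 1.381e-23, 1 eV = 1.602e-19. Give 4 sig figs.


Step 1: beta*E = 0.1338*1.602e-19/(1.381e-23*1235.0) = 1.257
Step 2: exp(-beta*E) = 0.2846
Step 3: <E> = 0.1338*0.2846/(1+0.2846) = 0.02964 eV

0.02964


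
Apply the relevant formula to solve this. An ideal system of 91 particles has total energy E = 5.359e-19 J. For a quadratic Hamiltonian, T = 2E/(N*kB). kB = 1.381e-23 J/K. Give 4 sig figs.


Step 1: Numerator = 2*E = 2*5.359e-19 = 1.072e-18 J
Step 2: Denominator = N*kB = 91*1.381e-23 = 1.257e-21
Step 3: T = 1.072e-18 / 1.257e-21 = 852.9 K

852.9


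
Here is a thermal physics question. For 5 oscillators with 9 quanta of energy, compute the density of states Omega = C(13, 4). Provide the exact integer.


Step 1: Use binomial coefficient C(13, 4)
Step 2: Numerator = 13! / 9!
Step 3: Denominator = 4!
Step 4: Omega = 715

715


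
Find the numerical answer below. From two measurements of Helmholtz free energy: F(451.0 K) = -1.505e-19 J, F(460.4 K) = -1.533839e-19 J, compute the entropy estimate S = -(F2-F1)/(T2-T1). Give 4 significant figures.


Step 1: dF = F2 - F1 = -1.533839e-19 - (-1.505e-19) = -2.8839e-21 J
Step 2: dT = T2 - T1 = 460.4 - 451.0 = 9.4 K
Step 3: S = -dF/dT = -(-2.8839e-21)/9.4 = 3.068e-22 J/K

3.068e-22


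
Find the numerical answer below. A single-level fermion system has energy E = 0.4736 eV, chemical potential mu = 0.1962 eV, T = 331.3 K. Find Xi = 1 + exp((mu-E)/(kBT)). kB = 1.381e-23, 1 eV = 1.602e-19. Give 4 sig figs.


Step 1: (mu - E) = 0.1962 - 0.4736 = -0.2774 eV
Step 2: x = (mu-E)*eV/(kB*T) = -0.2774*1.602e-19/(1.381e-23*331.3) = -9.713
Step 3: exp(x) = 6.049e-05
Step 4: Xi = 1 + 6.049e-05 = 1

1


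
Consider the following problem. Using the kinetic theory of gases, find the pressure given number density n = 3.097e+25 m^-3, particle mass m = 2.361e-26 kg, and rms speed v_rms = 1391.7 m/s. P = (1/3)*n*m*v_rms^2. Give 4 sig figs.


Step 1: v_rms^2 = 1391.7^2 = 1.937e+06
Step 2: n*m = 3.097e+25*2.361e-26 = 0.7312
Step 3: P = (1/3)*0.7312*1.937e+06 = 4.721e+05 Pa

4.721e+05


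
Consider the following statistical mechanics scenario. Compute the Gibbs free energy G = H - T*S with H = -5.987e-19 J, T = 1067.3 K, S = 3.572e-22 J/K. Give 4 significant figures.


Step 1: T*S = 1067.3 * 3.572e-22 = 3.812e-19 J
Step 2: G = H - T*S = -5.987e-19 - 3.812e-19
Step 3: G = -9.799e-19 J

-9.799e-19


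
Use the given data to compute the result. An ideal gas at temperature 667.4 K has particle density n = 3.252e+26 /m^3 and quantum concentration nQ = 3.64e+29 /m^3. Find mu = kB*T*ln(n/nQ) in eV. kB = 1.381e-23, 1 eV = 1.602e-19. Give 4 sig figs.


Step 1: n/nQ = 3.252e+26/3.64e+29 = 0.0008934
Step 2: ln(n/nQ) = -7.02
Step 3: mu = kB*T*ln(n/nQ) = 9.217e-21*-7.02 = -6.471e-20 J
Step 4: Convert to eV: -6.471e-20/1.602e-19 = -0.4039 eV

-0.4039


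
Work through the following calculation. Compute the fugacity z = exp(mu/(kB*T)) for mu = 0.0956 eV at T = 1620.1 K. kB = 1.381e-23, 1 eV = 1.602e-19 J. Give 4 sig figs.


Step 1: Convert mu to Joules: 0.0956*1.602e-19 = 1.532e-20 J
Step 2: kB*T = 1.381e-23*1620.1 = 2.237e-20 J
Step 3: mu/(kB*T) = 0.6845
Step 4: z = exp(0.6845) = 1.983

1.983


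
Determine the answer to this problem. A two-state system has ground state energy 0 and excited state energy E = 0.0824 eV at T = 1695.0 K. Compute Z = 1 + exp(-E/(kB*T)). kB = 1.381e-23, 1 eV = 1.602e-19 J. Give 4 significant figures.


Step 1: Compute beta*E = E*eV/(kB*T) = 0.0824*1.602e-19/(1.381e-23*1695.0) = 0.5639
Step 2: exp(-beta*E) = exp(-0.5639) = 0.569
Step 3: Z = 1 + 0.569 = 1.569

1.569


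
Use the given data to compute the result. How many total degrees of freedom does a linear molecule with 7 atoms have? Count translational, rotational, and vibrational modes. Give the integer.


Step 1: Translational DOF = 3
Step 2: Rotational DOF (linear) = 2
Step 3: Vibrational DOF = 3*7 - 5 = 16
Step 4: Total = 3 + 2 + 16 = 21

21


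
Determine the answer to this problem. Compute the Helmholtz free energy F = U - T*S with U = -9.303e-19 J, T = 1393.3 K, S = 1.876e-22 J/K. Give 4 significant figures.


Step 1: T*S = 1393.3 * 1.876e-22 = 2.614e-19 J
Step 2: F = U - T*S = -9.303e-19 - 2.614e-19
Step 3: F = -1.192e-18 J

-1.192e-18


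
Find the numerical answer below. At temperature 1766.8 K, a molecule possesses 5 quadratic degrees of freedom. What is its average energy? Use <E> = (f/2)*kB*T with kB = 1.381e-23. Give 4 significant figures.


Step 1: f/2 = 5/2 = 2.5
Step 2: kB*T = 1.381e-23 * 1766.8 = 2.44e-20
Step 3: <E> = 2.5 * 2.44e-20 = 6.1e-20 J

6.1e-20


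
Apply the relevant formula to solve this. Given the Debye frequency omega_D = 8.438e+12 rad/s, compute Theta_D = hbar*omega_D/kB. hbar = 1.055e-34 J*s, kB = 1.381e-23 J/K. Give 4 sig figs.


Step 1: hbar*omega_D = 1.055e-34 * 8.438e+12 = 8.902e-22 J
Step 2: Theta_D = 8.902e-22 / 1.381e-23
Step 3: Theta_D = 64.46 K

64.46


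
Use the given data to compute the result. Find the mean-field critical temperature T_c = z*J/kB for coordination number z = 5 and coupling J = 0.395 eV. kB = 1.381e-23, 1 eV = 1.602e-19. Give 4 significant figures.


Step 1: z*J = 5*0.395 = 1.975 eV
Step 2: Convert to Joules: 1.975*1.602e-19 = 3.164e-19 J
Step 3: T_c = 3.164e-19 / 1.381e-23 = 2.291e+04 K

2.291e+04


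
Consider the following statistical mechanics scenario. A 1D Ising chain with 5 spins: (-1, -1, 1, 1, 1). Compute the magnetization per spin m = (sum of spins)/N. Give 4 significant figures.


Step 1: Count up spins (+1): 3, down spins (-1): 2
Step 2: Total magnetization M = 3 - 2 = 1
Step 3: m = M/N = 1/5 = 0.2

0.2


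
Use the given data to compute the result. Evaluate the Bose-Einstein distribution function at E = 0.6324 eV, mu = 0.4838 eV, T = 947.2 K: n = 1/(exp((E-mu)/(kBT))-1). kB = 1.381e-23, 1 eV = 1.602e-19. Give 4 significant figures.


Step 1: (E - mu) = 0.1486 eV
Step 2: x = (E-mu)*eV/(kB*T) = 0.1486*1.602e-19/(1.381e-23*947.2) = 1.82
Step 3: exp(x) = 6.171
Step 4: n = 1/(exp(x)-1) = 0.1934

0.1934


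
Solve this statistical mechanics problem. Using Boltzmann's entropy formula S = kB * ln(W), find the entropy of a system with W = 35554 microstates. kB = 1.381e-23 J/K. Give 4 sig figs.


Step 1: ln(W) = ln(35554) = 10.48
Step 2: S = kB * ln(W) = 1.381e-23 * 10.48
Step 3: S = 1.447e-22 J/K

1.447e-22


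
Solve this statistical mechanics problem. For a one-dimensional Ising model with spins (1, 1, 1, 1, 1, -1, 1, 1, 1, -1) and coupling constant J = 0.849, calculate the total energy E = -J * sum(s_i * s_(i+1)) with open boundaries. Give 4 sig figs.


Step 1: Nearest-neighbor products: 1, 1, 1, 1, -1, -1, 1, 1, -1
Step 2: Sum of products = 3
Step 3: E = -0.849 * 3 = -2.547

-2.547


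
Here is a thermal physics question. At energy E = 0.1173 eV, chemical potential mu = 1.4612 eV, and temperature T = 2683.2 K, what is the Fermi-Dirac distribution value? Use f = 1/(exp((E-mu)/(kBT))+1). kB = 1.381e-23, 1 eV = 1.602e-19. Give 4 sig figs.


Step 1: (E - mu) = 0.1173 - 1.4612 = -1.344 eV
Step 2: Convert: (E-mu)*eV = -2.153e-19 J
Step 3: x = (E-mu)*eV/(kB*T) = -5.81
Step 4: f = 1/(exp(-5.81)+1) = 0.997

0.997


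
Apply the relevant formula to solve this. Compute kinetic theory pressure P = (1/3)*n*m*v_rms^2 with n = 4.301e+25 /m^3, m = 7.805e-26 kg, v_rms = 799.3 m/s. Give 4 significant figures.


Step 1: v_rms^2 = 799.3^2 = 6.389e+05
Step 2: n*m = 4.301e+25*7.805e-26 = 3.357
Step 3: P = (1/3)*3.357*6.389e+05 = 7.149e+05 Pa

7.149e+05


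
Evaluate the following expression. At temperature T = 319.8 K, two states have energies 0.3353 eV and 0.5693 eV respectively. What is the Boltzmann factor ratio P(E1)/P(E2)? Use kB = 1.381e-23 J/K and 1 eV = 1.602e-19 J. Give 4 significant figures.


Step 1: Compute energy difference dE = E1 - E2 = 0.3353 - 0.5693 = -0.234 eV
Step 2: Convert to Joules: dE_J = -0.234 * 1.602e-19 = -3.749e-20 J
Step 3: Compute exponent = -dE_J / (kB * T) = -(-3.749e-20) / (1.381e-23 * 319.8) = 8.488
Step 4: P(E1)/P(E2) = exp(8.488) = 4856

4856


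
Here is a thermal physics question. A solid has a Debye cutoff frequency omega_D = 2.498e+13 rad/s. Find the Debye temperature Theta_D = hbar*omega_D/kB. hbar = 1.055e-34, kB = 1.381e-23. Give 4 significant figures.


Step 1: hbar*omega_D = 1.055e-34 * 2.498e+13 = 2.635e-21 J
Step 2: Theta_D = 2.635e-21 / 1.381e-23
Step 3: Theta_D = 190.8 K

190.8


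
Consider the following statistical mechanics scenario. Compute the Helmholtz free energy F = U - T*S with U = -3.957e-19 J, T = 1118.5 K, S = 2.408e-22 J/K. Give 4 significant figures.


Step 1: T*S = 1118.5 * 2.408e-22 = 2.693e-19 J
Step 2: F = U - T*S = -3.957e-19 - 2.693e-19
Step 3: F = -6.65e-19 J

-6.65e-19


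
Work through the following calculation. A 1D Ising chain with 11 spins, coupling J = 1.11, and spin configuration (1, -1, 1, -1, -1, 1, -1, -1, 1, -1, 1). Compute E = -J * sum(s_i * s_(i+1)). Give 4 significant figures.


Step 1: Nearest-neighbor products: -1, -1, -1, 1, -1, -1, 1, -1, -1, -1
Step 2: Sum of products = -6
Step 3: E = -1.11 * -6 = 6.66

6.66


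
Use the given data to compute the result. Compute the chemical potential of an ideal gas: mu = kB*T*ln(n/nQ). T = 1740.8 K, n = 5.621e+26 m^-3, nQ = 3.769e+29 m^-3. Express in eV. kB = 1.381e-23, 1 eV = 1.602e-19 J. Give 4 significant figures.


Step 1: n/nQ = 5.621e+26/3.769e+29 = 0.001491
Step 2: ln(n/nQ) = -6.508
Step 3: mu = kB*T*ln(n/nQ) = 2.404e-20*-6.508 = -1.565e-19 J
Step 4: Convert to eV: -1.565e-19/1.602e-19 = -0.9766 eV

-0.9766


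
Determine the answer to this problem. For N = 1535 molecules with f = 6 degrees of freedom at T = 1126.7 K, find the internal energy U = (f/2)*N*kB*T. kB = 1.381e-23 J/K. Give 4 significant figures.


Step 1: f/2 = 6/2 = 3.0
Step 2: N*kB*T = 1535*1.381e-23*1126.7 = 2.388e-17
Step 3: U = 3.0 * 2.388e-17 = 7.165e-17 J

7.165e-17


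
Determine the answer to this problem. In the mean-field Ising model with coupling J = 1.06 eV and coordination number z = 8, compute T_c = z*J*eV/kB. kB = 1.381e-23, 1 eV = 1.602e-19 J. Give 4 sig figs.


Step 1: z*J = 8*1.06 = 8.48 eV
Step 2: Convert to Joules: 8.48*1.602e-19 = 1.358e-18 J
Step 3: T_c = 1.358e-18 / 1.381e-23 = 9.837e+04 K

9.837e+04


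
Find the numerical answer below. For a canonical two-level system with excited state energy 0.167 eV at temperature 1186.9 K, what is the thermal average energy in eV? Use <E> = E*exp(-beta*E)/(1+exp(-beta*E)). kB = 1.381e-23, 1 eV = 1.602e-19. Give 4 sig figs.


Step 1: beta*E = 0.167*1.602e-19/(1.381e-23*1186.9) = 1.632
Step 2: exp(-beta*E) = 0.1955
Step 3: <E> = 0.167*0.1955/(1+0.1955) = 0.02731 eV

0.02731


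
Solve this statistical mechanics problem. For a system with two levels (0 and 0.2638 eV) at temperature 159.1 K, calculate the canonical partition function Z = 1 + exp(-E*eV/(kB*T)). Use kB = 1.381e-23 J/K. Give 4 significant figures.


Step 1: Compute beta*E = E*eV/(kB*T) = 0.2638*1.602e-19/(1.381e-23*159.1) = 19.23
Step 2: exp(-beta*E) = exp(-19.23) = 4.433e-09
Step 3: Z = 1 + 4.433e-09 = 1

1


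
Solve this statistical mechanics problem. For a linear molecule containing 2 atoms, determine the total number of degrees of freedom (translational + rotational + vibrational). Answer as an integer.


Step 1: Translational DOF = 3
Step 2: Rotational DOF (linear) = 2
Step 3: Vibrational DOF = 3*2 - 5 = 1
Step 4: Total = 3 + 2 + 1 = 6

6


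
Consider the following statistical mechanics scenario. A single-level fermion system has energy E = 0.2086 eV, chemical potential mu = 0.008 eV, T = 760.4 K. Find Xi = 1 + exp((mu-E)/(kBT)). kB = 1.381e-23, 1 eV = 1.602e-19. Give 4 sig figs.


Step 1: (mu - E) = 0.008 - 0.2086 = -0.2006 eV
Step 2: x = (mu-E)*eV/(kB*T) = -0.2006*1.602e-19/(1.381e-23*760.4) = -3.06
Step 3: exp(x) = 0.04688
Step 4: Xi = 1 + 0.04688 = 1.047

1.047


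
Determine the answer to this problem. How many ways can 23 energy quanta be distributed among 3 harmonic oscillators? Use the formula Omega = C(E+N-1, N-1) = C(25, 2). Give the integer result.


Step 1: Use binomial coefficient C(25, 2)
Step 2: Numerator = 25! / 23!
Step 3: Denominator = 2!
Step 4: Omega = 300

300


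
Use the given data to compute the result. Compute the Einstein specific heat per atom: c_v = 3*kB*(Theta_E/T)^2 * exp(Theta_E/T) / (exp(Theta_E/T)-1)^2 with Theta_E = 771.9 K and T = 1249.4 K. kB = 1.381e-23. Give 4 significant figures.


Step 1: x = Theta_E/T = 771.9/1249.4 = 0.6178
Step 2: x^2 = 0.3817
Step 3: exp(x) = 1.855
Step 4: c_v = 3*1.381e-23*0.3817*1.855/(1.855-1)^2 = 4.014e-23

4.014e-23


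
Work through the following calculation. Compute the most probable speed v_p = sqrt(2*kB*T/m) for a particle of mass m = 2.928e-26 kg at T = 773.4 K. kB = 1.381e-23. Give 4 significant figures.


Step 1: Numerator = 2*kB*T = 2*1.381e-23*773.4 = 2.136e-20
Step 2: Ratio = 2.136e-20 / 2.928e-26 = 7.296e+05
Step 3: v_p = sqrt(7.296e+05) = 854.1 m/s

854.1


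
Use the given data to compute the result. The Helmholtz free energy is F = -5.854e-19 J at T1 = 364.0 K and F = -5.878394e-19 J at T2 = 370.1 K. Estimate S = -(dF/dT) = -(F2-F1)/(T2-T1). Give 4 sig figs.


Step 1: dF = F2 - F1 = -5.878394e-19 - (-5.854e-19) = -2.4394e-21 J
Step 2: dT = T2 - T1 = 370.1 - 364.0 = 6.1 K
Step 3: S = -dF/dT = -(-2.4394e-21)/6.1 = 3.999e-22 J/K

3.999e-22


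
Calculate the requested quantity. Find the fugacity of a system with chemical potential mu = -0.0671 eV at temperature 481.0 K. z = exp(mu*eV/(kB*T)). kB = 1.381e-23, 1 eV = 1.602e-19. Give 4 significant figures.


Step 1: Convert mu to Joules: -0.0671*1.602e-19 = -1.075e-20 J
Step 2: kB*T = 1.381e-23*481.0 = 6.643e-21 J
Step 3: mu/(kB*T) = -1.618
Step 4: z = exp(-1.618) = 0.1982

0.1982


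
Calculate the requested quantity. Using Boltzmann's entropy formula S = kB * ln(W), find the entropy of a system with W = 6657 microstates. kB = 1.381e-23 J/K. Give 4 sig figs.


Step 1: ln(W) = ln(6657) = 8.803
Step 2: S = kB * ln(W) = 1.381e-23 * 8.803
Step 3: S = 1.216e-22 J/K

1.216e-22


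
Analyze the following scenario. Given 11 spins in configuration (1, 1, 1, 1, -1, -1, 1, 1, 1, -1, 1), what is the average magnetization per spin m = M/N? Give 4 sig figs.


Step 1: Count up spins (+1): 8, down spins (-1): 3
Step 2: Total magnetization M = 8 - 3 = 5
Step 3: m = M/N = 5/11 = 0.4545

0.4545


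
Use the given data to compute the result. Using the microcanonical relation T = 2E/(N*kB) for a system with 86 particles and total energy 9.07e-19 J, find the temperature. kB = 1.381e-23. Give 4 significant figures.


Step 1: Numerator = 2*E = 2*9.07e-19 = 1.814e-18 J
Step 2: Denominator = N*kB = 86*1.381e-23 = 1.188e-21
Step 3: T = 1.814e-18 / 1.188e-21 = 1527 K

1527


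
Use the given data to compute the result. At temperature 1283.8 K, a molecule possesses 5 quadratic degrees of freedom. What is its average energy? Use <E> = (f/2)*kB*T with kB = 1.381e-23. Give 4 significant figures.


Step 1: f/2 = 5/2 = 2.5
Step 2: kB*T = 1.381e-23 * 1283.8 = 1.773e-20
Step 3: <E> = 2.5 * 1.773e-20 = 4.432e-20 J

4.432e-20


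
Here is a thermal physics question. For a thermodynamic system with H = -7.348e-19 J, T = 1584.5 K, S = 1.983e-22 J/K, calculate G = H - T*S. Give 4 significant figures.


Step 1: T*S = 1584.5 * 1.983e-22 = 3.142e-19 J
Step 2: G = H - T*S = -7.348e-19 - 3.142e-19
Step 3: G = -1.049e-18 J

-1.049e-18


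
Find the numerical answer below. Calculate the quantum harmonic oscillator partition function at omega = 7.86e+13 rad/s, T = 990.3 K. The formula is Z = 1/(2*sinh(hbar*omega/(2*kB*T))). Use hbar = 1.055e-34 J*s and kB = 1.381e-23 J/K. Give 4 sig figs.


Step 1: Compute x = hbar*omega/(kB*T) = 1.055e-34*7.86e+13/(1.381e-23*990.3) = 0.6063
Step 2: x/2 = 0.3032
Step 3: sinh(x/2) = 0.3078
Step 4: Z = 1/(2*0.3078) = 1.624

1.624


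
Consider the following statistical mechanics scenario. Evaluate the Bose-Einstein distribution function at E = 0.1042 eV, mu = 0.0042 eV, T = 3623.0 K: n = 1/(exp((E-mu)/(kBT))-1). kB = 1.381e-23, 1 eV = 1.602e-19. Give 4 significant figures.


Step 1: (E - mu) = 0.1 eV
Step 2: x = (E-mu)*eV/(kB*T) = 0.1*1.602e-19/(1.381e-23*3623.0) = 0.3202
Step 3: exp(x) = 1.377
Step 4: n = 1/(exp(x)-1) = 2.65

2.65


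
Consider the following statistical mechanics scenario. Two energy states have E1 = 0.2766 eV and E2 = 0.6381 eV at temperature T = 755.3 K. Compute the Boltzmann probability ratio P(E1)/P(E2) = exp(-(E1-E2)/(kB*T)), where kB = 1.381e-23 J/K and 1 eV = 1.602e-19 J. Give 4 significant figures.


Step 1: Compute energy difference dE = E1 - E2 = 0.2766 - 0.6381 = -0.3615 eV
Step 2: Convert to Joules: dE_J = -0.3615 * 1.602e-19 = -5.791e-20 J
Step 3: Compute exponent = -dE_J / (kB * T) = -(-5.791e-20) / (1.381e-23 * 755.3) = 5.552
Step 4: P(E1)/P(E2) = exp(5.552) = 257.8

257.8


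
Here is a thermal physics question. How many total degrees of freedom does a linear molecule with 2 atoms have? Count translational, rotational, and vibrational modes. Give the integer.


Step 1: Translational DOF = 3
Step 2: Rotational DOF (linear) = 2
Step 3: Vibrational DOF = 3*2 - 5 = 1
Step 4: Total = 3 + 2 + 1 = 6

6


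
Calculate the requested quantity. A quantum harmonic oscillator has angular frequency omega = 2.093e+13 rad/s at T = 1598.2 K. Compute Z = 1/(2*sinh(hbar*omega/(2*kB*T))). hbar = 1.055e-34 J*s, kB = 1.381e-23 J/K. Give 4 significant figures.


Step 1: Compute x = hbar*omega/(kB*T) = 1.055e-34*2.093e+13/(1.381e-23*1598.2) = 0.1
Step 2: x/2 = 0.05002
Step 3: sinh(x/2) = 0.05004
Step 4: Z = 1/(2*0.05004) = 9.991

9.991


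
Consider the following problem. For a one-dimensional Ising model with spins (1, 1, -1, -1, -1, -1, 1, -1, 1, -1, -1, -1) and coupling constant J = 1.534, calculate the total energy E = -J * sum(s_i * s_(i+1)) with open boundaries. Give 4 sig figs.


Step 1: Nearest-neighbor products: 1, -1, 1, 1, 1, -1, -1, -1, -1, 1, 1
Step 2: Sum of products = 1
Step 3: E = -1.534 * 1 = -1.534

-1.534


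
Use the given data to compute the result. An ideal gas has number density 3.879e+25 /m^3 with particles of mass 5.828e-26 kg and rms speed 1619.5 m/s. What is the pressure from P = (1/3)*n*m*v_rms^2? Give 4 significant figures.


Step 1: v_rms^2 = 1619.5^2 = 2.623e+06
Step 2: n*m = 3.879e+25*5.828e-26 = 2.261
Step 3: P = (1/3)*2.261*2.623e+06 = 1.976e+06 Pa

1.976e+06


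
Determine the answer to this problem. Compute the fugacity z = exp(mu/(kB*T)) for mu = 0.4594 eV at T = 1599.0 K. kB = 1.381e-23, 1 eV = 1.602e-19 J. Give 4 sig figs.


Step 1: Convert mu to Joules: 0.4594*1.602e-19 = 7.36e-20 J
Step 2: kB*T = 1.381e-23*1599.0 = 2.208e-20 J
Step 3: mu/(kB*T) = 3.333
Step 4: z = exp(3.333) = 28.02

28.02


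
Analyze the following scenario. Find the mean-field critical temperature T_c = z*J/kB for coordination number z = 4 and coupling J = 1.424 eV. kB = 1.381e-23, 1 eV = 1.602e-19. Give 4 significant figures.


Step 1: z*J = 4*1.424 = 5.696 eV
Step 2: Convert to Joules: 5.696*1.602e-19 = 9.125e-19 J
Step 3: T_c = 9.125e-19 / 1.381e-23 = 6.608e+04 K

6.608e+04


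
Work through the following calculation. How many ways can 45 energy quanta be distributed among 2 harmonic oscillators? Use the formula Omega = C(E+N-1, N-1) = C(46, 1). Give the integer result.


Step 1: Use binomial coefficient C(46, 1)
Step 2: Numerator = 46! / 45!
Step 3: Denominator = 1!
Step 4: Omega = 46

46


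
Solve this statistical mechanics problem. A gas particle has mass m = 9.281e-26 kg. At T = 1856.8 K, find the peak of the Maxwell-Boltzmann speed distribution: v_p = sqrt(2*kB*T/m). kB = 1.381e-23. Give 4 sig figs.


Step 1: Numerator = 2*kB*T = 2*1.381e-23*1856.8 = 5.128e-20
Step 2: Ratio = 5.128e-20 / 9.281e-26 = 5.526e+05
Step 3: v_p = sqrt(5.526e+05) = 743.4 m/s

743.4


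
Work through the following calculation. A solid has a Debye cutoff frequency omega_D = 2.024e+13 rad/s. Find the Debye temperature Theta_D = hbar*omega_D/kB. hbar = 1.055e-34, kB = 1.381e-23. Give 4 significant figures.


Step 1: hbar*omega_D = 1.055e-34 * 2.024e+13 = 2.135e-21 J
Step 2: Theta_D = 2.135e-21 / 1.381e-23
Step 3: Theta_D = 154.6 K

154.6


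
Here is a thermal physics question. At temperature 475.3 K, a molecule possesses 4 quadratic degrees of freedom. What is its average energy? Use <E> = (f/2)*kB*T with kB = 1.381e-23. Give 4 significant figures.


Step 1: f/2 = 4/2 = 2
Step 2: kB*T = 1.381e-23 * 475.3 = 6.564e-21
Step 3: <E> = 2 * 6.564e-21 = 1.313e-20 J

1.313e-20


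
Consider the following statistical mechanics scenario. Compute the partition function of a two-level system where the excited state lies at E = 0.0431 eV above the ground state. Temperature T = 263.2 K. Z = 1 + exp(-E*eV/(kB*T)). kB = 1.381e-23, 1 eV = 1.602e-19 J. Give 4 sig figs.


Step 1: Compute beta*E = E*eV/(kB*T) = 0.0431*1.602e-19/(1.381e-23*263.2) = 1.9
Step 2: exp(-beta*E) = exp(-1.9) = 0.1496
Step 3: Z = 1 + 0.1496 = 1.15

1.15
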